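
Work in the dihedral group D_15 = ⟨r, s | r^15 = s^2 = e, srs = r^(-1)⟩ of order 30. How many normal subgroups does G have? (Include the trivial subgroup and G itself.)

5

G has 28 subgroups. Checking conjugation-invariance by order — order 1: 1/1 normal; order 2: 0/15 normal; order 3: 1/1 normal; order 5: 1/1 normal; order 6: 0/5 normal; order 10: 0/3 normal; order 15: 1/1 normal; order 30: 1/1 normal.
Total normal subgroups: 5.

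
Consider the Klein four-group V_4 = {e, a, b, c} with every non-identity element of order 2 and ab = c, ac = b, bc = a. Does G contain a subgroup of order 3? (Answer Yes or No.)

No

3 does not divide |G| = 4, so by Lagrange no subgroup of order 3 exists.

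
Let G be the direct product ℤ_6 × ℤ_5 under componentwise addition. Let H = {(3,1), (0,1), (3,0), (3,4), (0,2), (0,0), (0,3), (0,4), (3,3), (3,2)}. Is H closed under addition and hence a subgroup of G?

|H| = 10 divides |G| = 30, consistent with Lagrange.
H contains the identity, every element's inverse is in H, and H is closed under +: it is a subgroup.
In fact H = ⟨(3,4)⟩.

Yes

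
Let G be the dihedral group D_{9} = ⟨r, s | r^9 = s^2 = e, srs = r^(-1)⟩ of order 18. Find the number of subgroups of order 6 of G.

3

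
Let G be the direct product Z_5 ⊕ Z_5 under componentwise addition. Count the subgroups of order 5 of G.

|G| = 25 and 5 | 25, so subgroups of order 5 are possible by Lagrange.
The subgroups of order 5 are: {(0,0), (0,1), (0,2), (0,3), (0,4)}; {(0,0), (1,0), (2,0), (3,0), (4,0)}; {(0,0), (1,1), (2,2), (3,3), (4,4)}; {(0,0), (1,2), (2,4), (3,1), (4,3)}; … (6 in all).
So G has 6 subgroups of order 5.

6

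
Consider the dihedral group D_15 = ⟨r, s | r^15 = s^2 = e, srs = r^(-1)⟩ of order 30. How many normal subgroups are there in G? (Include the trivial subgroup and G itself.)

5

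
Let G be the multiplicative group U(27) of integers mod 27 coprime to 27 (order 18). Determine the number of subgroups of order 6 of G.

|G| = 18 and 6 | 18, so subgroups of order 6 are possible by Lagrange.
The subgroups of order 6 are: {1, 8, 10, 17, 19, 26}.
So G has 1 subgroup of order 6.

1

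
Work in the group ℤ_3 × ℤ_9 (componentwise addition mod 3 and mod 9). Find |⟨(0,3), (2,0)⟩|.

|⟨(0,3)⟩| = 3 and |⟨(2,0)⟩| = 3, so |H| is a multiple of lcm(3, 3) = 3 and divides |G| = 27.
Closing under the operation: H = {(0,0), (0,3), (0,6), (1,0), (1,3), (1,6), (2,0), (2,3), (2,6)}, so |H| = 9.

9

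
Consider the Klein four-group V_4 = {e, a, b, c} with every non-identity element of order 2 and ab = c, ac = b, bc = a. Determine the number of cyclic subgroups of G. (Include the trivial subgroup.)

Each element a generates a cyclic subgroup ⟨a⟩; distinct elements may generate the same one (a cyclic group of order d has φ(d) generators).
Cyclic subgroups by order — order 1: 1; order 2: 3.
Total: 4.

4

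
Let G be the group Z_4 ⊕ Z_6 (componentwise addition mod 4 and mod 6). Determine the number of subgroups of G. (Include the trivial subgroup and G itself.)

16

|G| = 24, so by Lagrange every subgroup order divides 24. Divisors: 1, 2, 3, 4, 6, 8, 12, 24.
Subgroups by order — order 1: 1; order 2: 3; order 3: 1; order 4: 3; order 6: 3; order 8: 1; order 12: 3; order 24: 1.
Total: 1 + 3 + 1 + 3 + 3 + 1 + 3 + 1 = 16.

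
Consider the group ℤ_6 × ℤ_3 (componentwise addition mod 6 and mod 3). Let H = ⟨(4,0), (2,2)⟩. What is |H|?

|⟨(4,0)⟩| = 3 and |⟨(2,2)⟩| = 3, so |H| is a multiple of lcm(3, 3) = 3 and divides |G| = 18.
Closing under the operation: H = {(0,0), (0,1), (0,2), (2,0), (2,1), (2,2), (4,0), (4,1), (4,2)}, so |H| = 9.

9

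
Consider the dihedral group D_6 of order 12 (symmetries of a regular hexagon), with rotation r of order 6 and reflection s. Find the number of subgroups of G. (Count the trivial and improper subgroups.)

|G| = 12, so by Lagrange every subgroup order divides 12. Divisors: 1, 2, 3, 4, 6, 12.
Subgroups by order — order 1: 1; order 2: 7; order 3: 1; order 4: 3; order 6: 3; order 12: 1.
Total: 1 + 7 + 1 + 3 + 3 + 1 = 16.

16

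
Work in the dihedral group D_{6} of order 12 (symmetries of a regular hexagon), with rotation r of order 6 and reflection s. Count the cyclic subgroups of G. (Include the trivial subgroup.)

A cyclic subgroup of order d is generated by each of its φ(d) elements of order d, so the cyclic subgroups of order d number (#elements of order d)/φ(d).
Cyclic subgroups by order — order 1: 1; order 2: 7; order 3: 1; order 6: 1.
Total: 10.

10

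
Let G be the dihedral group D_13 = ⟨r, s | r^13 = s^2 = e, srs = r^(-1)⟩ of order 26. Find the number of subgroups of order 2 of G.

|G| = 26 and 2 | 26, so subgroups of order 2 are possible by Lagrange.
The subgroups of order 2 are: {e, r^10s}; {e, r^11s}; {e, r^12s}; {e, r^2s}; … (13 in all).
So G has 13 subgroups of order 2.

13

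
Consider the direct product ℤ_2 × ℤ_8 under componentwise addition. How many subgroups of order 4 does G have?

|G| = 16 and 4 | 16, so subgroups of order 4 are possible by Lagrange.
The subgroups of order 4 are: {(0,0), (0,2), (0,4), (0,6)}; {(0,0), (0,4), (1,0), (1,4)}; {(0,0), (0,4), (1,2), (1,6)}.
So G has 3 subgroups of order 4.

3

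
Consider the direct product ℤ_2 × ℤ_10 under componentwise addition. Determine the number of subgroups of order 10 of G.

3

|G| = 20 and 10 | 20, so subgroups of order 10 are possible by Lagrange.
The subgroups of order 10 are: {(0,0), (0,1), (0,2), (0,3), (0,4), (0,5), (0,6), (0,7), (0,8), (0,9)}; {(0,0), (0,2), (0,4), (0,6), (0,8), (1,0), (1,2), (1,4), (1,6), (1,8)}; {(0,0), (0,2), (0,4), (0,6), (0,8), (1,1), (1,3), (1,5), (1,7), (1,9)}.
So G has 3 subgroups of order 10.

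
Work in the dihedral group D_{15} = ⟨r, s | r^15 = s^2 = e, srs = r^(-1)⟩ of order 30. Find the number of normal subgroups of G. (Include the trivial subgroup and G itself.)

5

G has 28 subgroups. Checking conjugation-invariance by order — order 1: 1/1 normal; order 2: 0/15 normal; order 3: 1/1 normal; order 5: 1/1 normal; order 6: 0/5 normal; order 10: 0/3 normal; order 15: 1/1 normal; order 30: 1/1 normal.
Total normal subgroups: 5.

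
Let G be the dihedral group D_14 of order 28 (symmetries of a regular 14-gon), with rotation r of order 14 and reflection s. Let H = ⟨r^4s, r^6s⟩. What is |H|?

|⟨r^4s⟩| = 2 and |⟨r^6s⟩| = 2, so |H| is a multiple of lcm(2, 2) = 2 and divides |G| = 28.
Closing under the operation: H = {e, r^2, r^4, r^6, r^8, r^10, r^12, s, r^2s, r^4s, r^6s, r^8s, r^10s, r^12s}, so |H| = 14.

14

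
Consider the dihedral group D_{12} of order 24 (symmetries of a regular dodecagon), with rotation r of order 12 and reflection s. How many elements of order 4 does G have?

2

The elements of order 4 are: r^3, r^9.
That's 2.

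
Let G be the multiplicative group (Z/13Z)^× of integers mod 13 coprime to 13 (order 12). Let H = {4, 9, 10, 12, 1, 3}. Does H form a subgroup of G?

|H| = 6 divides |G| = 12, consistent with Lagrange.
H contains the identity, every element's inverse is in H, and H is closed under ·: it is a subgroup.
In fact H = ⟨4⟩.

Yes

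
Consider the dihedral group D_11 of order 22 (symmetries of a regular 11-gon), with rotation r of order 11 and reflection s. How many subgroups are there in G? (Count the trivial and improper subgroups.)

|G| = 22, so by Lagrange every subgroup order divides 22. Divisors: 1, 2, 11, 22.
Subgroups by order — order 1: 1; order 2: 11; order 11: 1; order 22: 1.
Total: 1 + 11 + 1 + 1 = 14.

14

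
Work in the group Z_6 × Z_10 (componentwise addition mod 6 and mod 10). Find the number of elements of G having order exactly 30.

24

An element (a,b) has order lcm(ord(a), ord(b)); count pairs with lcm equal to 30.
Enumerating gives 24 such elements.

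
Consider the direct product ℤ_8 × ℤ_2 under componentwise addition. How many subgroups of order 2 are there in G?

3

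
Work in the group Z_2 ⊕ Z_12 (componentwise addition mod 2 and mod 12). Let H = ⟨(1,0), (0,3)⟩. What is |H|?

|⟨(1,0)⟩| = 2 and |⟨(0,3)⟩| = 4, so |H| is a multiple of lcm(2, 4) = 4 and divides |G| = 24.
Closing under the operation: H = {(0,0), (0,3), (0,6), (0,9), (1,0), (1,3), (1,6), (1,9)}, so |H| = 8.

8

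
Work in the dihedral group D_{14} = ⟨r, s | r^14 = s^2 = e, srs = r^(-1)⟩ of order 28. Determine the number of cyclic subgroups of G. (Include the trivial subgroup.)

18

Group the elements of G by the cyclic subgroup they generate; each cyclic subgroup of order d accounts for φ(d) elements.
Cyclic subgroups by order — order 1: 1; order 2: 15; order 7: 1; order 14: 1.
Total: 18.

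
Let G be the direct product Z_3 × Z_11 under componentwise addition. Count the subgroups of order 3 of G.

|G| = 33 and 3 | 33, so subgroups of order 3 are possible by Lagrange.
The subgroups of order 3 are: {(0,0), (1,0), (2,0)}.
So G has 1 subgroup of order 3.

1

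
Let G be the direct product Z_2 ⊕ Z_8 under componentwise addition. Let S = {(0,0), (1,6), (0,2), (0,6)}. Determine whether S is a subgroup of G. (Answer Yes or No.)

No

(1,6) ∈ S but its inverse (1,2) ∉ S, so S is not a subgroup.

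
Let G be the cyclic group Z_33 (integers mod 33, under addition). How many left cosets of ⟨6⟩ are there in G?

|⟨6⟩| = 11 and |G| = 33.
By Lagrange, [G : H] = |G|/|H| = 33/11 = 3.

3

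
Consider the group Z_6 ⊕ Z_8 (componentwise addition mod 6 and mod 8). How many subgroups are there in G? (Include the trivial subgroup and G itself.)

22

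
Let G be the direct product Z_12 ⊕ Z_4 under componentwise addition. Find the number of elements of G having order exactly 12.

24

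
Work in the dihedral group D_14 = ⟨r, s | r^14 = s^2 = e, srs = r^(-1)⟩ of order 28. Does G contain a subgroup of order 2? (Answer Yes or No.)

Yes

2 | 28. A subgroup of order 2 is {e, r^10s}.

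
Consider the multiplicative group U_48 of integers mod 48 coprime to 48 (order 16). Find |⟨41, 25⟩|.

|⟨41⟩| = 2 and |⟨25⟩| = 2, so |H| is a multiple of lcm(2, 2) = 2 and divides |G| = 16.
Closing under the operation: H = {1, 17, 25, 41}, so |H| = 4.

4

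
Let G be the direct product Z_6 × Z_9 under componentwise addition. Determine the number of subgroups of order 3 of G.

|G| = 54 and 3 | 54, so subgroups of order 3 are possible by Lagrange.
The subgroups of order 3 are: {(0,0), (0,3), (0,6)}; {(0,0), (2,0), (4,0)}; {(0,0), (2,3), (4,6)}; {(0,0), (2,6), (4,3)}.
So G has 4 subgroups of order 3.

4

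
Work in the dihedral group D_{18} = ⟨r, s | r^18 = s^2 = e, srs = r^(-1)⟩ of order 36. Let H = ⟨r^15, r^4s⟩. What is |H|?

12

|⟨r^15⟩| = 6 and |⟨r^4s⟩| = 2, so |H| is a multiple of lcm(6, 2) = 6 and divides |G| = 36.
Closing under the operation: H = {e, r^3, r^6, r^9, r^12, r^15, rs, r^4s, r^7s, r^10s, r^13s, r^16s}, so |H| = 12.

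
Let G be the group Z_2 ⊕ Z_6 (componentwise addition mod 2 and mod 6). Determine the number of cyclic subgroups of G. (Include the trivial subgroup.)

8

Group the elements of G by the cyclic subgroup they generate; each cyclic subgroup of order d accounts for φ(d) elements.
Cyclic subgroups by order — order 1: 1; order 2: 3; order 3: 1; order 6: 3.
Total: 8.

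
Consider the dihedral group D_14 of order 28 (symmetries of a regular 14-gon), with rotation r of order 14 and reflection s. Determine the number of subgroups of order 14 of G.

|G| = 28 and 14 | 28, so subgroups of order 14 are possible by Lagrange.
The subgroups of order 14 are: {e, r, r^2, r^3, r^4, r^5, r^6, r^7, r^8, r^9, r^10, r^11, r^12, r^13}; {e, r^2, r^4, r^6, r^8, r^10, r^12, s, r^2s, r^4s, r^6s, r^8s, r^10s, r^12s}; {e, r^2, r^4, r^6, r^8, r^10, r^12, rs, r^3s, r^5s, r^7s, r^9s, r^11s, r^13s}.
So G has 3 subgroups of order 14.

3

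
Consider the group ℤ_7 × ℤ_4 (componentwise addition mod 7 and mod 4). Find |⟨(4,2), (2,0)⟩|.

|⟨(4,2)⟩| = 14 and |⟨(2,0)⟩| = 7, so |H| is a multiple of lcm(14, 7) = 14 and divides |G| = 28.
Closing under the operation: H = {(0,0), (0,2), (1,0), (1,2), (2,0), (2,2), (3,0), (3,2), (4,0), (4,2), (5,0), (5,2), (6,0), (6,2)}, so |H| = 14.

14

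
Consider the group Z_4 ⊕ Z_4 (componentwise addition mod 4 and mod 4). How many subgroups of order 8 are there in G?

|G| = 16 and 8 | 16, so subgroups of order 8 are possible by Lagrange.
The subgroups of order 8 are: {(0,0), (0,1), (0,2), (0,3), (2,0), (2,1), (2,2), (2,3)}; {(0,0), (0,2), (1,0), (1,2), (2,0), (2,2), (3,0), (3,2)}; {(0,0), (0,2), (1,1), (1,3), (2,0), (2,2), (3,1), (3,3)}.
So G has 3 subgroups of order 8.

3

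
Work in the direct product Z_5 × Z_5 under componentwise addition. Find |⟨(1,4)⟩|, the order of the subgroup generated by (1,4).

5

The order of (1,4) in Z_5 × Z_5 is lcm(ord(1) in Z_5, ord(4) in Z_5).
ord(1) = 5 and ord(4) = 5, so |⟨(1,4)⟩| = lcm(5, 5) = 5.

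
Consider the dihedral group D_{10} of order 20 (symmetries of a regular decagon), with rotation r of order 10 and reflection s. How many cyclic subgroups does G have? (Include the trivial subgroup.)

14

A cyclic subgroup of order d is generated by each of its φ(d) elements of order d, so the cyclic subgroups of order d number (#elements of order d)/φ(d).
Cyclic subgroups by order — order 1: 1; order 2: 11; order 5: 1; order 10: 1.
Total: 14.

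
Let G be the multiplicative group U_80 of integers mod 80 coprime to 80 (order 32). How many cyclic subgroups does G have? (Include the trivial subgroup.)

20

Each element a generates a cyclic subgroup ⟨a⟩; distinct elements may generate the same one (a cyclic group of order d has φ(d) generators).
Cyclic subgroups by order — order 1: 1; order 2: 7; order 4: 12.
Total: 20.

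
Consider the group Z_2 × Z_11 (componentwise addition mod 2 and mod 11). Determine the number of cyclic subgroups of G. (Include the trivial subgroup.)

A cyclic subgroup of order d is generated by each of its φ(d) elements of order d, so the cyclic subgroups of order d number (#elements of order d)/φ(d).
Cyclic subgroups by order — order 1: 1; order 2: 1; order 11: 1; order 22: 1.
Total: 4.

4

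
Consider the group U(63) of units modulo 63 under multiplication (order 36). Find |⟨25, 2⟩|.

18

|⟨25⟩| = 3 and |⟨2⟩| = 6, so |H| is a multiple of lcm(3, 6) = 6 and divides |G| = 36.
Closing under the operation: H = {1, 2, 4, 8, 11, 16, 22, 23, 25, 29, 32, 37, 43, 44, 46, 50, 53, 58}, so |H| = 18.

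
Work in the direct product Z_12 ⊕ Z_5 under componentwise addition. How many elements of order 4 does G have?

2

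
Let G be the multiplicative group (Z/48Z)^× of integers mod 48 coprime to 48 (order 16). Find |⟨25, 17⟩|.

4

|⟨25⟩| = 2 and |⟨17⟩| = 2, so |H| is a multiple of lcm(2, 2) = 2 and divides |G| = 16.
Closing under the operation: H = {1, 17, 25, 41}, so |H| = 4.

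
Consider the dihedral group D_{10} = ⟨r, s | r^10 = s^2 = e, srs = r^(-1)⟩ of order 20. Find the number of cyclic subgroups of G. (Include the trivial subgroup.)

A cyclic subgroup of order d is generated by each of its φ(d) elements of order d, so the cyclic subgroups of order d number (#elements of order d)/φ(d).
Cyclic subgroups by order — order 1: 1; order 2: 11; order 5: 1; order 10: 1.
Total: 14.

14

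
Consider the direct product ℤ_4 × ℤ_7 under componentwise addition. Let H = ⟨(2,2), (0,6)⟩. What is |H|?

|⟨(2,2)⟩| = 14 and |⟨(0,6)⟩| = 7, so |H| is a multiple of lcm(14, 7) = 14 and divides |G| = 28.
Closing under the operation: H = {(0,0), (0,1), (0,2), (0,3), (0,4), (0,5), (0,6), (2,0), (2,1), (2,2), (2,3), (2,4), (2,5), (2,6)}, so |H| = 14.

14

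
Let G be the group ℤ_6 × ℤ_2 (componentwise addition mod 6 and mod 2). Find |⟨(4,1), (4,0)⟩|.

6

|⟨(4,1)⟩| = 6 and |⟨(4,0)⟩| = 3, so |H| is a multiple of lcm(6, 3) = 6 and divides |G| = 12.
Closing under the operation: H = {(0,0), (0,1), (2,0), (2,1), (4,0), (4,1)}, so |H| = 6.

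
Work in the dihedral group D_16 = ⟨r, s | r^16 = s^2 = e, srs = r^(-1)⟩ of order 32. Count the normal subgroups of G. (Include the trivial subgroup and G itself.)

8

G has 36 subgroups. Checking conjugation-invariance by order — order 1: 1/1 normal; order 2: 1/17 normal; order 4: 1/9 normal; order 8: 1/5 normal; order 16: 3/3 normal; order 32: 1/1 normal.
Total normal subgroups: 8.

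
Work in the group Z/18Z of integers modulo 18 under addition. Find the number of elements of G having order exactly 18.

In a cyclic group of order 18, the number of elements of order d (for d | 18) is φ(d).
φ(18) = 6.

6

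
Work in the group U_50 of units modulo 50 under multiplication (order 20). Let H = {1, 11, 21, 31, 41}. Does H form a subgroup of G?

Yes

|H| = 5 divides |G| = 20, consistent with Lagrange.
H contains the identity, every element's inverse is in H, and H is closed under ·: it is a subgroup.
In fact H = ⟨21⟩.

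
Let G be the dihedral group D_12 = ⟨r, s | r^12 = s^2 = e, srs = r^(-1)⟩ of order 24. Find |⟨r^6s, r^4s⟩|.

|⟨r^6s⟩| = 2 and |⟨r^4s⟩| = 2, so |H| is a multiple of lcm(2, 2) = 2 and divides |G| = 24.
Closing under the operation: H = {e, r^2, r^4, r^6, r^8, r^10, s, r^2s, r^4s, r^6s, r^8s, r^10s}, so |H| = 12.

12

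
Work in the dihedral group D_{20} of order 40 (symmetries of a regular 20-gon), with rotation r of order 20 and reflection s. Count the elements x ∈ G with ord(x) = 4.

The elements of order 4 are: r^5, r^15.
That's 2.

2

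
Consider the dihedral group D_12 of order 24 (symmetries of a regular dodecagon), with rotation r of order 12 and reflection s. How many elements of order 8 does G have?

No element of G has order 8 (even though 8 | 24).

0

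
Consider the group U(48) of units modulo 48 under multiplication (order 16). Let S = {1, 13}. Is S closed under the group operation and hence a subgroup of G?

13 ∈ S but its inverse 37 ∉ S, so S is not a subgroup.

No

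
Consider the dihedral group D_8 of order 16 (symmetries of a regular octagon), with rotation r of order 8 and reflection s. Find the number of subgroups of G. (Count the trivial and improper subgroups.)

19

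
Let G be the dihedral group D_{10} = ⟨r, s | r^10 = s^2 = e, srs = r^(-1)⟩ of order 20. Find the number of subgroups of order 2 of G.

|G| = 20 and 2 | 20, so subgroups of order 2 are possible by Lagrange.
The subgroups of order 2 are: {e, r^2s}; {e, r^3s}; {e, r^4s}; {e, r^5}; … (11 in all).
So G has 11 subgroups of order 2.

11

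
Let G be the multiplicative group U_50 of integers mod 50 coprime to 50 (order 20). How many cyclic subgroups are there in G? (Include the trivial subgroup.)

A cyclic subgroup of order d is generated by each of its φ(d) elements of order d, so the cyclic subgroups of order d number (#elements of order d)/φ(d).
Cyclic subgroups by order — order 1: 1; order 2: 1; order 4: 1; order 5: 1; order 10: 1; order 20: 1.
Total: 6.

6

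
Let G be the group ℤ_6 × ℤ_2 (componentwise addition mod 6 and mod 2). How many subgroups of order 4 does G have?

1

|G| = 12 and 4 | 12, so subgroups of order 4 are possible by Lagrange.
The subgroups of order 4 are: {(0,0), (0,1), (3,0), (3,1)}.
So G has 1 subgroup of order 4.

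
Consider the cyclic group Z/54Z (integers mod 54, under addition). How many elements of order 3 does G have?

In a cyclic group of order 54, the number of elements of order d (for d | 54) is φ(d).
φ(3) = 2.

2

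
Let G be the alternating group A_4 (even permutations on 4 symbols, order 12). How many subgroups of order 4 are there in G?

1

|G| = 12 and 4 | 12, so subgroups of order 4 are possible by Lagrange.
The subgroups of order 4 are: {e, (1 2)(3 4), (1 3)(2 4), (1 4)(2 3)}.
So G has 1 subgroup of order 4.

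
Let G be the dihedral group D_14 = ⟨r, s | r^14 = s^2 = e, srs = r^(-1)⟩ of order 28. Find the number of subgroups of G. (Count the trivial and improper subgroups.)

28

|G| = 28, so by Lagrange every subgroup order divides 28. Divisors: 1, 2, 4, 7, 14, 28.
Subgroups by order — order 1: 1; order 2: 15; order 4: 7; order 7: 1; order 14: 3; order 28: 1.
Total: 1 + 15 + 7 + 1 + 3 + 1 = 28.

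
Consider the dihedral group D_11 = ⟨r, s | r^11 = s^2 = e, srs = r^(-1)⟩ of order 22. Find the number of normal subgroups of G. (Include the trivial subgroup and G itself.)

G has 14 subgroups. Checking conjugation-invariance by order — order 1: 1/1 normal; order 2: 0/11 normal; order 11: 1/1 normal; order 22: 1/1 normal.
Total normal subgroups: 3.

3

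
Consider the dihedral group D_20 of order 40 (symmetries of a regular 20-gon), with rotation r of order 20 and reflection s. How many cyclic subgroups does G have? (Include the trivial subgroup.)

26

A cyclic subgroup of order d is generated by each of its φ(d) elements of order d, so the cyclic subgroups of order d number (#elements of order d)/φ(d).
Cyclic subgroups by order — order 1: 1; order 2: 21; order 4: 1; order 5: 1; order 10: 1; order 20: 1.
Total: 26.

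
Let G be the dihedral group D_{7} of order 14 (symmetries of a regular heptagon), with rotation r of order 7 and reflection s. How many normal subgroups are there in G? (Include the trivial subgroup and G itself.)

3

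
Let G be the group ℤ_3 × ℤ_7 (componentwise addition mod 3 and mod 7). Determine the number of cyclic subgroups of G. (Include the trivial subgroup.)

4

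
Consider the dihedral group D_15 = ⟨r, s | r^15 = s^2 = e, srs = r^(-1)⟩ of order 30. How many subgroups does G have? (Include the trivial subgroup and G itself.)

|G| = 30, so by Lagrange every subgroup order divides 30. Divisors: 1, 2, 3, 5, 6, 10, 15, 30.
Subgroups by order — order 1: 1; order 2: 15; order 3: 1; order 5: 1; order 6: 5; order 10: 3; order 15: 1; order 30: 1.
Total: 1 + 15 + 1 + 1 + 5 + 3 + 1 + 1 = 28.

28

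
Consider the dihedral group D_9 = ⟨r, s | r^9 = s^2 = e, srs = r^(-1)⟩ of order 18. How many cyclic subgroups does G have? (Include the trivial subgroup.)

12

Each element a generates a cyclic subgroup ⟨a⟩; distinct elements may generate the same one (a cyclic group of order d has φ(d) generators).
Cyclic subgroups by order — order 1: 1; order 2: 9; order 3: 1; order 9: 1.
Total: 12.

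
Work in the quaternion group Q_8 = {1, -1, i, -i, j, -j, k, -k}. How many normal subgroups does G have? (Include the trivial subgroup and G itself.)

6

G has 6 subgroups. Checking conjugation-invariance by order — order 1: 1/1 normal; order 2: 1/1 normal; order 4: 3/3 normal; order 8: 1/1 normal.
Total normal subgroups: 6.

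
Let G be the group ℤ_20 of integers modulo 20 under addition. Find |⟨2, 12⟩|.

|⟨2⟩| = 10 and |⟨12⟩| = 5, so |H| is a multiple of lcm(10, 5) = 10 and divides |G| = 20.
Closing under the operation: H = {0, 2, 4, 6, 8, 10, 12, 14, 16, 18}, so |H| = 10.

10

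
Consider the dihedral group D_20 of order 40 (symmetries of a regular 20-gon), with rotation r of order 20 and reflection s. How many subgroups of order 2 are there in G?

|G| = 40 and 2 | 40, so subgroups of order 2 are possible by Lagrange.
The subgroups of order 2 are: {e, r^10}; {e, r^10s}; {e, r^11s}; {e, r^12s}; … (21 in all).
So G has 21 subgroups of order 2.

21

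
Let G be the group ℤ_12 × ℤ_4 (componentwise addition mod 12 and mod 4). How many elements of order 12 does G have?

24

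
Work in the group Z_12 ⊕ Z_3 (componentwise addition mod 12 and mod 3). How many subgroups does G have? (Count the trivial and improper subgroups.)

18

|G| = 36, so by Lagrange every subgroup order divides 36. Divisors: 1, 2, 3, 4, 6, 9, 12, 18, 36.
Subgroups by order — order 1: 1; order 2: 1; order 3: 4; order 4: 1; order 6: 4; order 9: 1; order 12: 4; order 18: 1; order 36: 1.
Total: 1 + 1 + 4 + 1 + 4 + 1 + 4 + 1 + 1 = 18.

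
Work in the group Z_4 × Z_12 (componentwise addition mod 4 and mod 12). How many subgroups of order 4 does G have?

7

|G| = 48 and 4 | 48, so subgroups of order 4 are possible by Lagrange.
The subgroups of order 4 are: {(0,0), (0,3), (0,6), (0,9)}; {(0,0), (0,6), (2,0), (2,6)}; {(0,0), (0,6), (2,3), (2,9)}; {(0,0), (1,0), (2,0), (3,0)}; … (7 in all).
So G has 7 subgroups of order 4.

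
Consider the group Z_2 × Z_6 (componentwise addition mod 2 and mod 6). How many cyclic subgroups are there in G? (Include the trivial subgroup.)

A cyclic subgroup of order d is generated by each of its φ(d) elements of order d, so the cyclic subgroups of order d number (#elements of order d)/φ(d).
Cyclic subgroups by order — order 1: 1; order 2: 3; order 3: 1; order 6: 3.
Total: 8.

8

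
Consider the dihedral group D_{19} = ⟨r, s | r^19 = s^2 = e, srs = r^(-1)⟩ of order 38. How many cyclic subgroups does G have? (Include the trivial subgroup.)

A cyclic subgroup of order d is generated by each of its φ(d) elements of order d, so the cyclic subgroups of order d number (#elements of order d)/φ(d).
Cyclic subgroups by order — order 1: 1; order 2: 19; order 19: 1.
Total: 21.

21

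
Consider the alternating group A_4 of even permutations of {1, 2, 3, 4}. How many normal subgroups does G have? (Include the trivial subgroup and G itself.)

G has 10 subgroups. Checking conjugation-invariance by order — order 1: 1/1 normal; order 2: 0/3 normal; order 3: 0/4 normal; order 4: 1/1 normal; order 12: 1/1 normal.
Total normal subgroups: 3.

3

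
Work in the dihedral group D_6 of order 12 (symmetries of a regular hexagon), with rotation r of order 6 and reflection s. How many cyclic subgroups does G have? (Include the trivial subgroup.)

Each element a generates a cyclic subgroup ⟨a⟩; distinct elements may generate the same one (a cyclic group of order d has φ(d) generators).
Cyclic subgroups by order — order 1: 1; order 2: 7; order 3: 1; order 6: 1.
Total: 10.

10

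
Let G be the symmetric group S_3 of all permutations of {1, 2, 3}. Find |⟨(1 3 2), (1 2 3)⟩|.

|⟨(1 3 2)⟩| = 3 and |⟨(1 2 3)⟩| = 3, so |H| is a multiple of lcm(3, 3) = 3 and divides |G| = 6.
Closing under the operation: H = {e, (1 2 3), (1 3 2)}, so |H| = 3.

3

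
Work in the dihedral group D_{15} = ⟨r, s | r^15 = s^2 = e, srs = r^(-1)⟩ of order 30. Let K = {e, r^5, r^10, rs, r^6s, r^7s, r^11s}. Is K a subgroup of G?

No

|K| = 7 does not divide |G| = 30, so by Lagrange K is not a subgroup.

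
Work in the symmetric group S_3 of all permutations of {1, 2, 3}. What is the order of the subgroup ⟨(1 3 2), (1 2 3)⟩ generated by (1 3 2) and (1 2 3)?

|⟨(1 3 2)⟩| = 3 and |⟨(1 2 3)⟩| = 3, so |H| is a multiple of lcm(3, 3) = 3 and divides |G| = 6.
Closing under the operation: H = {e, (1 2 3), (1 3 2)}, so |H| = 3.

3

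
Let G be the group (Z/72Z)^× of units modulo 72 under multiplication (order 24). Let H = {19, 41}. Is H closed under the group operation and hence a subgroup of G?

The identity 1 ∉ H, so H is not a subgroup.

No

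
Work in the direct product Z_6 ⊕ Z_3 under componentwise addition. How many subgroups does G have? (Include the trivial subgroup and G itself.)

|G| = 18, so by Lagrange every subgroup order divides 18. Divisors: 1, 2, 3, 6, 9, 18.
Subgroups by order — order 1: 1; order 2: 1; order 3: 4; order 6: 4; order 9: 1; order 18: 1.
Total: 1 + 1 + 4 + 4 + 1 + 1 = 12.

12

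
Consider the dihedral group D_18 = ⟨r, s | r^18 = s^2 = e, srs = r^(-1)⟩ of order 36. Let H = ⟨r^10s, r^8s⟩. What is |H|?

|⟨r^10s⟩| = 2 and |⟨r^8s⟩| = 2, so |H| is a multiple of lcm(2, 2) = 2 and divides |G| = 36.
Closing under the operation: H = {e, r^2, r^4, r^6, r^8, r^10, r^12, r^14, r^16, s, r^2s, r^4s, r^6s, r^8s, r^10s, r^12s, r^14s, r^16s}, so |H| = 18.

18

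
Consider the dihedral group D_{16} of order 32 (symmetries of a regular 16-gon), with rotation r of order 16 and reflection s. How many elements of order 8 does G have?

4

The elements of order 8 are: r^2, r^6, r^10, r^14.
That's 4.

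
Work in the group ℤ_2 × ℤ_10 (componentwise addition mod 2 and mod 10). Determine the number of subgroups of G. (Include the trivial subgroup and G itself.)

10

|G| = 20, so by Lagrange every subgroup order divides 20. Divisors: 1, 2, 4, 5, 10, 20.
Subgroups by order — order 1: 1; order 2: 3; order 4: 1; order 5: 1; order 10: 3; order 20: 1.
Total: 1 + 3 + 1 + 1 + 3 + 1 = 10.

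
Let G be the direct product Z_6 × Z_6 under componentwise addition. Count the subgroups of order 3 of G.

|G| = 36 and 3 | 36, so subgroups of order 3 are possible by Lagrange.
The subgroups of order 3 are: {(0,0), (0,2), (0,4)}; {(0,0), (2,0), (4,0)}; {(0,0), (2,2), (4,4)}; {(0,0), (2,4), (4,2)}.
So G has 4 subgroups of order 3.

4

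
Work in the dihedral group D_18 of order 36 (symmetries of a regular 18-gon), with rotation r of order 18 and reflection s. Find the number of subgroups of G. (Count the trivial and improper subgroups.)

|G| = 36, so by Lagrange every subgroup order divides 36. Divisors: 1, 2, 3, 4, 6, 9, 12, 18, 36.
Subgroups by order — order 1: 1; order 2: 19; order 3: 1; order 4: 9; order 6: 7; order 9: 1; order 12: 3; order 18: 3; order 36: 1.
Total: 1 + 19 + 1 + 9 + 7 + 1 + 3 + 3 + 1 = 45.

45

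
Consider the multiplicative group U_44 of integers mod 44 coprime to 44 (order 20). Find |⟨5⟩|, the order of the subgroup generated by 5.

5

Compute successive powers of 5 mod 44: 5, 25, 37, 9, 1; 5^5 ≡ 1 (mod 44).
So |⟨5⟩| = 5.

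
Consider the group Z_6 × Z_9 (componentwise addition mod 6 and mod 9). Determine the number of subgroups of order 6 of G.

|G| = 54 and 6 | 54, so subgroups of order 6 are possible by Lagrange.
The subgroups of order 6 are: {(0,0), (0,3), (0,6), (3,0), (3,3), (3,6)}; {(0,0), (1,0), (2,0), (3,0), (4,0), (5,0)}; {(0,0), (1,3), (2,6), (3,0), (4,3), (5,6)}; {(0,0), (1,6), (2,3), (3,0), (4,6), (5,3)}.
So G has 4 subgroups of order 6.

4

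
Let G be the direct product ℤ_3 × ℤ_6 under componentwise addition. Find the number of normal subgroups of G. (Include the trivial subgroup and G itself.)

12

G is abelian, so every subgroup is normal.
G has 12 subgroups in total, hence 12 normal subgroups.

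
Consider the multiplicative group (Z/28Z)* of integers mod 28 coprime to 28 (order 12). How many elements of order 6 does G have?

6

The elements of order 6 are: 3, 5, 11, 17, 19, 23.
That's 6.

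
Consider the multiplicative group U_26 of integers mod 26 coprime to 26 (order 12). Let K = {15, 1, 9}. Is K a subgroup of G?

No

9 ∈ K but its inverse 3 ∉ K, so K is not a subgroup.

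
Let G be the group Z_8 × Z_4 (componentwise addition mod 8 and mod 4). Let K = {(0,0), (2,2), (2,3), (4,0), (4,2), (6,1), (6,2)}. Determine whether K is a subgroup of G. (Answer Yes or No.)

|K| = 7 does not divide |G| = 32, so by Lagrange K is not a subgroup.

No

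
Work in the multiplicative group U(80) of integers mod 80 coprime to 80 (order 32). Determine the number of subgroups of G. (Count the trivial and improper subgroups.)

|G| = 32, so by Lagrange every subgroup order divides 32. Divisors: 1, 2, 4, 8, 16, 32.
Subgroups by order — order 1: 1; order 2: 7; order 4: 19; order 8: 19; order 16: 7; order 32: 1.
Total: 1 + 7 + 19 + 19 + 7 + 1 = 54.

54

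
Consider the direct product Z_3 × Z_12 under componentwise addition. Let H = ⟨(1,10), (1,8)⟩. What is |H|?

18

|⟨(1,10)⟩| = 6 and |⟨(1,8)⟩| = 3, so |H| is a multiple of lcm(6, 3) = 6 and divides |G| = 36.
Closing under the operation: H = {(0,0), (0,2), (0,4), (0,6), (0,8), (0,10), (1,0), (1,2), (1,4), (1,6), (1,8), (1,10), (2,0), (2,2), (2,4), (2,6), (2,8), (2,10)}, so |H| = 18.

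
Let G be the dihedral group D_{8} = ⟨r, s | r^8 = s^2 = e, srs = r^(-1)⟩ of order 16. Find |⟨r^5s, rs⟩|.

4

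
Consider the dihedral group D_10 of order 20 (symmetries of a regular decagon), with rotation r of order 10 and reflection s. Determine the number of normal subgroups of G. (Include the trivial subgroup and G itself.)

7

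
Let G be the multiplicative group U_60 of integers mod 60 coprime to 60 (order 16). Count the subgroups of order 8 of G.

7

|G| = 16 and 8 | 16, so subgroups of order 8 are possible by Lagrange.
The subgroups of order 8 are: {1, 11, 13, 23, 37, 47, 49, 59}; {1, 7, 11, 17, 43, 49, 53, 59}; {1, 11, 19, 29, 31, 41, 49, 59}; {1, 13, 17, 29, 37, 41, 49, 53}; … (7 in all).
So G has 7 subgroups of order 8.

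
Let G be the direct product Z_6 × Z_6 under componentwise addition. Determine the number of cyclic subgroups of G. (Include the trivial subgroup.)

20

Group the elements of G by the cyclic subgroup they generate; each cyclic subgroup of order d accounts for φ(d) elements.
Cyclic subgroups by order — order 1: 1; order 2: 3; order 3: 4; order 6: 12.
Total: 20.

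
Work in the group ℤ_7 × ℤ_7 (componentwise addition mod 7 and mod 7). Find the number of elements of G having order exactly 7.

48

An element (a,b) has order lcm(ord(a), ord(b)); count pairs with lcm equal to 7.
Enumerating gives 48 such elements.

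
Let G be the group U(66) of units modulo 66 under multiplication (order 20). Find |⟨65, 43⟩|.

4

|⟨65⟩| = 2 and |⟨43⟩| = 2, so |H| is a multiple of lcm(2, 2) = 2 and divides |G| = 20.
Closing under the operation: H = {1, 23, 43, 65}, so |H| = 4.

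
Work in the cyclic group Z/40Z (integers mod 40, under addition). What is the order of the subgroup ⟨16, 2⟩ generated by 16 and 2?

|⟨16⟩| = 5 and |⟨2⟩| = 20, so |H| is a multiple of lcm(5, 20) = 20 and divides |G| = 40.
Closing under the operation: H = {0, 2, 4, 6, 8, 10, 12, 14, 16, 18, 20, 22, 24, 26, 28, 30, 32, 34, 36, 38}, so |H| = 20.

20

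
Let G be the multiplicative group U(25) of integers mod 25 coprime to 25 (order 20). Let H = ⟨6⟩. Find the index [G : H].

4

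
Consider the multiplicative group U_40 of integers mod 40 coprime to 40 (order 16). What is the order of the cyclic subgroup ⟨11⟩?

2

Compute successive powers of 11 mod 40: 11, 1; 11^2 ≡ 1 (mod 40).
So |⟨11⟩| = 2.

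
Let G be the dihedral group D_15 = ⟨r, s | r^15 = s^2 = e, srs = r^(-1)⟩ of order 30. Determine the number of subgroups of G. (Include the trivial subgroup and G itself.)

28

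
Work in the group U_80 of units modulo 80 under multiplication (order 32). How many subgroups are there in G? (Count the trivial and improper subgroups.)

54

|G| = 32, so by Lagrange every subgroup order divides 32. Divisors: 1, 2, 4, 8, 16, 32.
Subgroups by order — order 1: 1; order 2: 7; order 4: 19; order 8: 19; order 16: 7; order 32: 1.
Total: 1 + 7 + 19 + 19 + 7 + 1 = 54.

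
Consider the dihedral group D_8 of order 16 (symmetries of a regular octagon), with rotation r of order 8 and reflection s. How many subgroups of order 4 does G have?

5

|G| = 16 and 4 | 16, so subgroups of order 4 are possible by Lagrange.
The subgroups of order 4 are: {e, r^2, r^4, r^6}; {e, r^4, r^2s, r^6s}; {e, r^4, r^3s, r^7s}; {e, r^4, s, r^4s}; … (5 in all).
So G has 5 subgroups of order 4.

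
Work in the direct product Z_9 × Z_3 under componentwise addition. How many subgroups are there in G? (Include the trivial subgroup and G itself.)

|G| = 27, so by Lagrange every subgroup order divides 27. Divisors: 1, 3, 9, 27.
Subgroups by order — order 1: 1; order 3: 4; order 9: 4; order 27: 1.
Total: 1 + 4 + 4 + 1 = 10.

10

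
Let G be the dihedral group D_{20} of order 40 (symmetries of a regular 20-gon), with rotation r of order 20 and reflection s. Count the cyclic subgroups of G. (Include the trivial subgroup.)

26

Group the elements of G by the cyclic subgroup they generate; each cyclic subgroup of order d accounts for φ(d) elements.
Cyclic subgroups by order — order 1: 1; order 2: 21; order 4: 1; order 5: 1; order 10: 1; order 20: 1.
Total: 26.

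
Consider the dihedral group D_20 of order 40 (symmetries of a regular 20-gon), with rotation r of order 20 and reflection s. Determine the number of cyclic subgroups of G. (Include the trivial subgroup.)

26

Each element a generates a cyclic subgroup ⟨a⟩; distinct elements may generate the same one (a cyclic group of order d has φ(d) generators).
Cyclic subgroups by order — order 1: 1; order 2: 21; order 4: 1; order 5: 1; order 10: 1; order 20: 1.
Total: 26.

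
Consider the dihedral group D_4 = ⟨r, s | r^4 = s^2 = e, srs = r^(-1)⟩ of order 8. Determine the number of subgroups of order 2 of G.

5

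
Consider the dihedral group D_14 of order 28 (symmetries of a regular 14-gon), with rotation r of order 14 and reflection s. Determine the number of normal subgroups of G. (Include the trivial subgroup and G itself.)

7

G has 28 subgroups. Checking conjugation-invariance by order — order 1: 1/1 normal; order 2: 1/15 normal; order 4: 0/7 normal; order 7: 1/1 normal; order 14: 3/3 normal; order 28: 1/1 normal.
Total normal subgroups: 7.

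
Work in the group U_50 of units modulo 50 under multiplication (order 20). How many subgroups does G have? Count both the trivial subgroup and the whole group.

|G| = 20, so by Lagrange every subgroup order divides 20. Divisors: 1, 2, 4, 5, 10, 20.
Subgroups by order — order 1: 1; order 2: 1; order 4: 1; order 5: 1; order 10: 1; order 20: 1.
Total: 1 + 1 + 1 + 1 + 1 + 1 = 6.

6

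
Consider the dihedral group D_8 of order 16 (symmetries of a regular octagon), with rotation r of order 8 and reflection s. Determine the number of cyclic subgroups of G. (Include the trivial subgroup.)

12

A cyclic subgroup of order d is generated by each of its φ(d) elements of order d, so the cyclic subgroups of order d number (#elements of order d)/φ(d).
Cyclic subgroups by order — order 1: 1; order 2: 9; order 4: 1; order 8: 1.
Total: 12.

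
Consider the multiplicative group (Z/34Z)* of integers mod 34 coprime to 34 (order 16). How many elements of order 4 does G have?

The elements of order 4 are: 13, 21.
That's 2.

2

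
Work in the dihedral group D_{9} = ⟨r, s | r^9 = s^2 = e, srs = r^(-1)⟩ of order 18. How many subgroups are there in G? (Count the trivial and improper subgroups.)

|G| = 18, so by Lagrange every subgroup order divides 18. Divisors: 1, 2, 3, 6, 9, 18.
Subgroups by order — order 1: 1; order 2: 9; order 3: 1; order 6: 3; order 9: 1; order 18: 1.
Total: 1 + 9 + 1 + 3 + 1 + 1 = 16.

16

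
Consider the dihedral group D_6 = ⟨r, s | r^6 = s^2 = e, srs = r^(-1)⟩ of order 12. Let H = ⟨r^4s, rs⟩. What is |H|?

|⟨r^4s⟩| = 2 and |⟨rs⟩| = 2, so |H| is a multiple of lcm(2, 2) = 2 and divides |G| = 12.
Closing under the operation: H = {e, r^3, rs, r^4s}, so |H| = 4.

4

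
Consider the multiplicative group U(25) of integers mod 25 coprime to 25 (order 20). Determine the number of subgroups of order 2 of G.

1

|G| = 20 and 2 | 20, so subgroups of order 2 are possible by Lagrange.
The subgroups of order 2 are: {1, 24}.
So G has 1 subgroup of order 2.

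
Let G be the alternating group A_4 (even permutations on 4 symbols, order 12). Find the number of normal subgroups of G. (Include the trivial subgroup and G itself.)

G has 10 subgroups. Checking conjugation-invariance by order — order 1: 1/1 normal; order 2: 0/3 normal; order 3: 0/4 normal; order 4: 1/1 normal; order 12: 1/1 normal.
Total normal subgroups: 3.

3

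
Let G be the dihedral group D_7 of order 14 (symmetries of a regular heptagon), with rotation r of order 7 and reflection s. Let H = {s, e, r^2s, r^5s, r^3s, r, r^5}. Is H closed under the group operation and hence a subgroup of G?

No

r ∈ H but its inverse r^6 ∉ H, so H is not a subgroup.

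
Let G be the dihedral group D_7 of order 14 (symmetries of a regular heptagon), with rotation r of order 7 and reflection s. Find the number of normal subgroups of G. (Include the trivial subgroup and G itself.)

3

G has 10 subgroups. Checking conjugation-invariance by order — order 1: 1/1 normal; order 2: 0/7 normal; order 7: 1/1 normal; order 14: 1/1 normal.
Total normal subgroups: 3.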